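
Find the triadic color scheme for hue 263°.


Triadic: equally spaced at 120° intervals
H1 = 263°
H2 = (263 + 120) mod 360 = 23°
H3 = (263 + 240) mod 360 = 143°
Triadic = 263°, 23°, 143°


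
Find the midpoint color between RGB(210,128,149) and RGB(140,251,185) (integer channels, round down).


Midpoint: each channel = ⌊(C₁+C₂)/2⌋
R: ⌊(210+140)/2⌋ = 175
G: ⌊(128+251)/2⌋ = 189
B: ⌊(149+185)/2⌋ = 167
= RGB(175, 189, 167)


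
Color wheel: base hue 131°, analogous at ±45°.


Base hue: 131°
Left analog: (131 - 45) mod 360 = 86°
Right analog: (131 + 45) mod 360 = 176°
Analogous hues = 86° and 176°


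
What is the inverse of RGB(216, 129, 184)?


Invert: (255-R, 255-G, 255-B)
R: 255-216 = 39
G: 255-129 = 126
B: 255-184 = 71
= RGB(39, 126, 71)


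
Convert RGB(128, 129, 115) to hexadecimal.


R = 128 → 80 (hex)
G = 129 → 81 (hex)
B = 115 → 73 (hex)
Hex = #808173


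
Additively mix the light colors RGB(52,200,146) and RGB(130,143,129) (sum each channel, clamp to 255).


Additive: each channel = min(255, C₁+C₂)
R: 52+130 = 182 → 182
G: 200+143 = 343 → 255
B: 146+129 = 275 → 255
= RGB(182, 255, 255)


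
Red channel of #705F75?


Color: #705F75
R = 70 = 112
G = 5F = 95
B = 75 = 117
Red = 112


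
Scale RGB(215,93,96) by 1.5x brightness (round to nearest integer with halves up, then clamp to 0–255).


Multiply each channel by 1.5, round half up, clamp to [0, 255]
R: 215×1.5 = 322.5 → round → 323 → clamp → 255
G: 93×1.5 = 139.5 → round → 140
B: 96×1.5 = 144
= RGB(255, 140, 144)


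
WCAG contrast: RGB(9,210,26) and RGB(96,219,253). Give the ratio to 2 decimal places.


Linearize each sRGB channel c=v/255: c/12.92 if c ≤ 0.04045 else ((c+0.055)/1.055)^2.4
L = 0.2126×R_lin + 0.7152×G_lin + 0.0722×B_lin
Color 1 (9,210,26):
  R=9: 9/255≈0.0353 ≤ 0.04045 → 0.0353/12.92 ≈ 0.00273
  G=210: 210/255≈0.8235 > 0.04045 → ((0.8235+0.055)/1.055)^2.4 ≈ 0.64448
  B=26: 26/255≈0.1020 > 0.04045 → ((0.1020+0.055)/1.055)^2.4 ≈ 0.01033
  L1 = 0.2126×0.00273 + 0.7152×0.64448 + 0.0722×0.01033 ≈ 0.46226
Color 2 (96,219,253):
  R=96: 96/255≈0.3765 > 0.04045 → ((0.3765+0.055)/1.055)^2.4 ≈ 0.11697
  G=219: 219/255≈0.8588 > 0.04045 → ((0.8588+0.055)/1.055)^2.4 ≈ 0.70838
  B=253: 253/255≈0.9922 > 0.04045 → ((0.9922+0.055)/1.055)^2.4 ≈ 0.98225
  L2 = 0.2126×0.11697 + 0.7152×0.70838 + 0.0722×0.98225 ≈ 0.60242
Lighter = 0.60242, Darker = 0.46226
Ratio = (L_lighter + 0.05) / (L_darker + 0.05)
Ratio = (0.60242 + 0.05) / (0.46226 + 0.05) = 0.65242 / 0.51226 ≈ 1.2736
Ratio ≈ 1.27:1


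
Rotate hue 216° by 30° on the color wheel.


New hue = (H + rotation) mod 360
New hue = (216 + 30) mod 360
= 246 mod 360
= 246°


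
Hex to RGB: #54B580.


54 → 84 (R)
B5 → 181 (G)
80 → 128 (B)
= RGB(84, 181, 128)


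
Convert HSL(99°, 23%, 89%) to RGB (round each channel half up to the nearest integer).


H=99°, S=0.23, L=0.89
C = (1-|2L-1|)×S = (1-|0.78|)×0.23 = 0.0506
H' = H/60 = 99/60 ≈ 1.6500; X = C×(1-|H' mod 2 - 1|) = 0.01771
m = L - C/2 = 0.89 - 0.0253 = 0.8647
Sector ⌊H'⌋ = 1 → (R',G',B') = (0.01771, 0.0506, 0.0)
RGB = ((R'+m)×255, (G'+m)×255, (B'+m)×255) = (225.01455, 233.4015, 220.4985)
Round half up → RGB(225, 233, 220)


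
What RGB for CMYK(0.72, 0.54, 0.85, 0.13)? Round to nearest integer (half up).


R = 255 × (1-C) × (1-K) = 255 × 0.28 × 0.87 = 62.118 → 62
G = 255 × (1-M) × (1-K) = 255 × 0.46 × 0.87 = 102.051 → 102
B = 255 × (1-Y) × (1-K) = 255 × 0.15 × 0.87 = 33.2775 → 33
= RGB(62, 102, 33)


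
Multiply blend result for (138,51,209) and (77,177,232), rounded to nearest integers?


Multiply: C = A×B/255, rounded to nearest integer
R: 138×77/255 = 10626/255 ≈ 41.671 → 42
G: 51×177/255 = 9027/255 ≈ 35.400 → 35
B: 209×232/255 = 48488/255 ≈ 190.149 → 190
= RGB(42, 35, 190)


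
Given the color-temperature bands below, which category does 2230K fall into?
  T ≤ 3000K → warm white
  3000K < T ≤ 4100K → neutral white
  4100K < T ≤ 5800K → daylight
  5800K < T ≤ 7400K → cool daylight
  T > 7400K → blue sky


Temperature: 2230K
2230K ≤ 3000K → warm white
Classification: warm white


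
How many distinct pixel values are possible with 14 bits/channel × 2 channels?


Total bits = 14 bits/channel × 2 channels = 28 bits
Distinct pixel values = 2^28
= 268,435,456 pixel values


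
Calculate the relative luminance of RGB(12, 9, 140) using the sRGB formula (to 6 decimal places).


Linearize each channel (sRGB transfer function): c = v/255; c_lin = c/12.92 if c ≤ 0.04045, else ((c+0.055)/1.055)^2.4
  R: 12/255 ≈ 0.047059 > 0.04045 → ((0.047059+0.055)/1.055)^2.4 ≈ 0.003677
  G: 9/255 ≈ 0.035294 ≤ 0.04045 → 0.035294/12.92 ≈ 0.002732
  B: 140/255 ≈ 0.549020 > 0.04045 → ((0.549020+0.055)/1.055)^2.4 ≈ 0.262251
R_lin = 0.003677, G_lin = 0.002732, B_lin = 0.262251
L = 0.2126×R + 0.7152×G + 0.0722×B
L = 0.2126×0.003677 + 0.7152×0.002732 + 0.0722×0.262251
L ≈ 0.021670


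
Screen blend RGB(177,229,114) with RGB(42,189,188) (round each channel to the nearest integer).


Screen: C = 255 - (255-A)×(255-B)/255, rounded to nearest integer
R: 255 - (255-177)×(255-42)/255 = 255 - 16614/255 ≈ 255 - 65.153 = 189.847 → 190
G: 255 - (255-229)×(255-189)/255 = 255 - 1716/255 ≈ 255 - 6.729 = 248.271 → 248
B: 255 - (255-114)×(255-188)/255 = 255 - 9447/255 ≈ 255 - 37.047 = 217.953 → 218
= RGB(190, 248, 218)


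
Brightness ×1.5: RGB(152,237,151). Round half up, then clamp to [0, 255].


Multiply each channel by 1.5, round half up, clamp to [0, 255]
R: 152×1.5 = 228
G: 237×1.5 = 355.5 → round → 356 → clamp → 255
B: 151×1.5 = 226.5 → round → 227
= RGB(228, 255, 227)


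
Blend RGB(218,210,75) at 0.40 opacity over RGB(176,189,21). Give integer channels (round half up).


C = α×F + (1-α)×B, with 1-α = 0.60
R: 0.40×218 + 0.60×176 = 87.20 + 105.60 = 192.80 → 193
G: 0.40×210 + 0.60×189 = 84.00 + 113.40 = 197.40 → 197
B: 0.40×75 + 0.60×21 = 30.00 + 12.60 = 42.60 → 43
= RGB(193, 197, 43)


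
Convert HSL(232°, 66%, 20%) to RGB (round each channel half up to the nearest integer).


H=232°, S=0.66, L=0.20
C = (1-|2L-1|)×S = (1-|-0.60|)×0.66 = 0.264
H' = H/60 = 232/60 ≈ 3.8667; X = C×(1-|H' mod 2 - 1|) = 0.0352
m = L - C/2 = 0.20 - 0.132 = 0.068
Sector ⌊H'⌋ = 3 → (R',G',B') = (0.0, 0.0352, 0.264)
RGB = ((R'+m)×255, (G'+m)×255, (B'+m)×255) = (17.34, 26.316, 84.66)
Round half up → RGB(17, 26, 85)


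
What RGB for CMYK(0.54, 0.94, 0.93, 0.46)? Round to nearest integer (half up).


R = 255 × (1-C) × (1-K) = 255 × 0.46 × 0.54 = 63.342 → 63
G = 255 × (1-M) × (1-K) = 255 × 0.06 × 0.54 = 8.262 → 8
B = 255 × (1-Y) × (1-K) = 255 × 0.07 × 0.54 = 9.639 → 10
= RGB(63, 8, 10)


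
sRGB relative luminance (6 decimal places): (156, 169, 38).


Linearize each channel (sRGB transfer function): c = v/255; c_lin = c/12.92 if c ≤ 0.04045, else ((c+0.055)/1.055)^2.4
  R: 156/255 ≈ 0.611765 > 0.04045 → ((0.611765+0.055)/1.055)^2.4 ≈ 0.332452
  G: 169/255 ≈ 0.662745 > 0.04045 → ((0.662745+0.055)/1.055)^2.4 ≈ 0.396755
  B: 38/255 ≈ 0.149020 > 0.04045 → ((0.149020+0.055)/1.055)^2.4 ≈ 0.019382
R_lin = 0.332452, G_lin = 0.396755, B_lin = 0.019382
L = 0.2126×R + 0.7152×G + 0.0722×B
L = 0.2126×0.332452 + 0.7152×0.396755 + 0.0722×0.019382
L ≈ 0.355838


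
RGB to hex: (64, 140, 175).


R = 64 → 40 (hex)
G = 140 → 8C (hex)
B = 175 → AF (hex)
Hex = #408CAF


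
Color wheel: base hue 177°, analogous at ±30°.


Base hue: 177°
Left analog: (177 - 30) mod 360 = 147°
Right analog: (177 + 30) mod 360 = 207°
Analogous hues = 147° and 207°


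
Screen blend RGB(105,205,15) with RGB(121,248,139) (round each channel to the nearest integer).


Screen: C = 255 - (255-A)×(255-B)/255, rounded to nearest integer
R: 255 - (255-105)×(255-121)/255 = 255 - 20100/255 ≈ 255 - 78.824 = 176.176 → 176
G: 255 - (255-205)×(255-248)/255 = 255 - 350/255 ≈ 255 - 1.373 = 253.627 → 254
B: 255 - (255-15)×(255-139)/255 = 255 - 27840/255 ≈ 255 - 109.176 = 145.824 → 146
= RGB(176, 254, 146)


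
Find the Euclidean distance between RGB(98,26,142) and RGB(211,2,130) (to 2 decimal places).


d = √[(R₁-R₂)² + (G₁-G₂)² + (B₁-B₂)²]
d = √[(98-211)² + (26-2)² + (142-130)²]
d = √[12769 + 576 + 144]
d = √13489
d ≈ 116.14


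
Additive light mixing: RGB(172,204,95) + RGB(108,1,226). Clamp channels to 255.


Additive: each channel = min(255, C₁+C₂)
R: 172+108 = 280 → 255
G: 204+1 = 205 → 205
B: 95+226 = 321 → 255
= RGB(255, 205, 255)


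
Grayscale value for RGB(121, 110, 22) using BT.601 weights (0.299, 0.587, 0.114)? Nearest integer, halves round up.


Gray = 0.299×R + 0.587×G + 0.114×B
Gray = 0.299×121 + 0.587×110 + 0.114×22
Gray = 36.179 + 64.570 + 2.508
Gray = 103.257 → round half up → 103
Gray = 103


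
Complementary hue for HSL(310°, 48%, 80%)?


Complement = opposite side of color wheel = hue + 180°
H' = (310 + 180) mod 360 = 130°
S and L unchanged.
= HSL(130°, 48%, 80%)


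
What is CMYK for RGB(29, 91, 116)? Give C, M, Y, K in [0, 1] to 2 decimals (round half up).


R'=29/255≈0.1137, G'=91/255≈0.3569, B'=116/255≈0.4549
K = 1 - max(R',G',B') = 1 - 116/255 = 139/255 = 0.54509… → 0.55
(1-R'-K)/(1-K) simplifies to (max-R)/max with max = 116:
C = (116-29)/116 = 87/116 = 0.75 → 0.75
M = (116-91)/116 = 25/116 = 0.21551… → 0.22
Y = (116-116)/116 = 0/116 = 0 → 0.00
= CMYK(0.75, 0.22, 0.00, 0.55)


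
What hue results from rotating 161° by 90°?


New hue = (H + rotation) mod 360
New hue = (161 + 90) mod 360
= 251 mod 360
= 251°


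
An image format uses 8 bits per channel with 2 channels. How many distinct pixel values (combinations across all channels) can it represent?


Total bits = 8 bits/channel × 2 channels = 16 bits
Distinct pixel values = 2^16
= 65,536 pixel values


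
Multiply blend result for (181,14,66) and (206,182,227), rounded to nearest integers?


Multiply: C = A×B/255, rounded to nearest integer
R: 181×206/255 = 37286/255 ≈ 146.220 → 146
G: 14×182/255 = 2548/255 ≈ 9.992 → 10
B: 66×227/255 = 14982/255 ≈ 58.753 → 59
= RGB(146, 10, 59)


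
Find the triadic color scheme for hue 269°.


Triadic: equally spaced at 120° intervals
H1 = 269°
H2 = (269 + 120) mod 360 = 29°
H3 = (269 + 240) mod 360 = 149°
Triadic = 269°, 29°, 149°


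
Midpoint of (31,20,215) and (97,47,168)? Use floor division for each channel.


Midpoint: each channel = ⌊(C₁+C₂)/2⌋
R: ⌊(31+97)/2⌋ = 64
G: ⌊(20+47)/2⌋ = 33
B: ⌊(215+168)/2⌋ = 191
= RGB(64, 33, 191)


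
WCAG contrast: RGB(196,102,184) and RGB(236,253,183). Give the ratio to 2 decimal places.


Linearize each sRGB channel c=v/255: c/12.92 if c ≤ 0.04045 else ((c+0.055)/1.055)^2.4
L = 0.2126×R_lin + 0.7152×G_lin + 0.0722×B_lin
Color 1 (196,102,184):
  R=196: 196/255≈0.7686 > 0.04045 → ((0.7686+0.055)/1.055)^2.4 ≈ 0.55201
  G=102: 102/255≈0.4000 > 0.04045 → ((0.4000+0.055)/1.055)^2.4 ≈ 0.13287
  B=184: 184/255≈0.7216 > 0.04045 → ((0.7216+0.055)/1.055)^2.4 ≈ 0.47932
  L1 = 0.2126×0.55201 + 0.7152×0.13287 + 0.0722×0.47932 ≈ 0.24699
Color 2 (236,253,183):
  R=236: 236/255≈0.9255 > 0.04045 → ((0.9255+0.055)/1.055)^2.4 ≈ 0.83880
  G=253: 253/255≈0.9922 > 0.04045 → ((0.9922+0.055)/1.055)^2.4 ≈ 0.98225
  B=183: 183/255≈0.7176 > 0.04045 → ((0.7176+0.055)/1.055)^2.4 ≈ 0.47353
  L2 = 0.2126×0.83880 + 0.7152×0.98225 + 0.0722×0.47353 ≈ 0.91502
Lighter = 0.91502, Darker = 0.24699
Ratio = (L_lighter + 0.05) / (L_darker + 0.05)
Ratio = (0.91502 + 0.05) / (0.24699 + 0.05) = 0.96502 / 0.29699 ≈ 3.2493
Ratio ≈ 3.25:1


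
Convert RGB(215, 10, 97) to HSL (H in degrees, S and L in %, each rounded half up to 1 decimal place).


Normalize: R'=215/255≈0.8431, G'=10/255≈0.0392, B'=97/255≈0.3804
Max=215/255, Min=10/255, Δ=Max-Min=205/255
L = (Max+Min)/2 = (215+10)/510 = 225/510 = 0.44117… → L = 44.1%
L ≤ 0.5 → S = Δ/(Max+Min) = 205/(215+10) = 205/225 = 0.91111… → S = 91.1%
(the 1/255 factors cancel in S and H, so raw channel differences can be used)
Max is R' → H = 60 × (((G-B)/Δ) mod 6) = 60 × (((10-97)/205) mod 6)
  (-87)/205 = -0.4243…; negative, so add 6 → 5.5756…
  H = 60 × 5.5756… = 334.536…° → H = 334.5°
= HSL(334.5°, 91.1%, 44.1%)


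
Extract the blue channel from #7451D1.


Color: #7451D1
R = 74 = 116
G = 51 = 81
B = D1 = 209
Blue = 209


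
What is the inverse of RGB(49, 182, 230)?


Invert: (255-R, 255-G, 255-B)
R: 255-49 = 206
G: 255-182 = 73
B: 255-230 = 25
= RGB(206, 73, 25)


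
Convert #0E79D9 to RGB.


0E → 14 (R)
79 → 121 (G)
D9 → 217 (B)
= RGB(14, 121, 217)


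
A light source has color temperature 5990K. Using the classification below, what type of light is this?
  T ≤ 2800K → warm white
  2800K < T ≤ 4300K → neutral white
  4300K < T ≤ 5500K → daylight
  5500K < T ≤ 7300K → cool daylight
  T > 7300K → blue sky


Temperature: 5990K
5500K < 5990K ≤ 7300K → cool daylight
Classification: cool daylight


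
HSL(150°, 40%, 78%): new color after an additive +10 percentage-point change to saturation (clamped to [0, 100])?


Original S = 40%
Adjustment = +10 percentage points
New S = 40 + (10) = 50
Clamp to [0, 100] → 50
= HSL(150°, 50%, 78%)


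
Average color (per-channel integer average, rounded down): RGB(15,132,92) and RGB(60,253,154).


Midpoint: each channel = ⌊(C₁+C₂)/2⌋
R: ⌊(15+60)/2⌋ = 37
G: ⌊(132+253)/2⌋ = 192
B: ⌊(92+154)/2⌋ = 123
= RGB(37, 192, 123)


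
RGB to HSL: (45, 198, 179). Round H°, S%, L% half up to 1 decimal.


Normalize: R'=45/255≈0.1765, G'=198/255≈0.7765, B'=179/255≈0.7020
Max=198/255, Min=45/255, Δ=Max-Min=153/255
L = (Max+Min)/2 = (198+45)/510 = 243/510 = 0.47647… → L = 47.6%
L ≤ 0.5 → S = Δ/(Max+Min) = 153/(198+45) = 153/243 = 0.62962… → S = 63.0%
(the 1/255 factors cancel in S and H, so raw channel differences can be used)
Max is G' → H = 60 × ((B-R)/Δ + 2) = 60 × ((179-45)/153 + 2)
  134/153 + 2 = 0.8758… + 2 = 2.8758…
  H = 60 × 2.8758… = 172.549…° → H = 172.5°
= HSL(172.5°, 63.0%, 47.6%)


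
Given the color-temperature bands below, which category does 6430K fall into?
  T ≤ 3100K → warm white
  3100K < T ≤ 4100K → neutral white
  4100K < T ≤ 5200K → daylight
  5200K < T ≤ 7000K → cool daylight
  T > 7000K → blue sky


Temperature: 6430K
5200K < 6430K ≤ 7000K → cool daylight
Classification: cool daylight


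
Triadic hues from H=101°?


Triadic: equally spaced at 120° intervals
H1 = 101°
H2 = (101 + 120) mod 360 = 221°
H3 = (101 + 240) mod 360 = 341°
Triadic = 101°, 221°, 341°


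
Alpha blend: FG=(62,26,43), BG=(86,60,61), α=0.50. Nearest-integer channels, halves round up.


C = α×F + (1-α)×B, with 1-α = 0.50
R: 0.50×62 + 0.50×86 = 31.00 + 43.00 = 74.00 → 74
G: 0.50×26 + 0.50×60 = 13.00 + 30.00 = 43.00 → 43
B: 0.50×43 + 0.50×61 = 21.50 + 30.50 = 52.00 → 52
= RGB(74, 43, 52)


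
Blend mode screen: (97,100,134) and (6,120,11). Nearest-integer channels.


Screen: C = 255 - (255-A)×(255-B)/255, rounded to nearest integer
R: 255 - (255-97)×(255-6)/255 = 255 - 39342/255 ≈ 255 - 154.282 = 100.718 → 101
G: 255 - (255-100)×(255-120)/255 = 255 - 20925/255 ≈ 255 - 82.059 = 172.941 → 173
B: 255 - (255-134)×(255-11)/255 = 255 - 29524/255 ≈ 255 - 115.780 = 139.220 → 139
= RGB(101, 173, 139)


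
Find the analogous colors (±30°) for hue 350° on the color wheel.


Base hue: 350°
Left analog: (350 - 30) mod 360 = 320°
Right analog: (350 + 30) mod 360 = 20°
Analogous hues = 320° and 20°


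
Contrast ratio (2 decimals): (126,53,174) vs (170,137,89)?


Linearize each sRGB channel c=v/255: c/12.92 if c ≤ 0.04045 else ((c+0.055)/1.055)^2.4
L = 0.2126×R_lin + 0.7152×G_lin + 0.0722×B_lin
Color 1 (126,53,174):
  R=126: 126/255≈0.4941 > 0.04045 → ((0.4941+0.055)/1.055)^2.4 ≈ 0.20864
  G=53: 53/255≈0.2078 > 0.04045 → ((0.2078+0.055)/1.055)^2.4 ≈ 0.03560
  B=174: 174/255≈0.6824 > 0.04045 → ((0.6824+0.055)/1.055)^2.4 ≈ 0.42327
  L1 = 0.2126×0.20864 + 0.7152×0.03560 + 0.0722×0.42327 ≈ 0.10038
Color 2 (170,137,89):
  R=170: 170/255≈0.6667 > 0.04045 → ((0.6667+0.055)/1.055)^2.4 ≈ 0.40198
  G=137: 137/255≈0.5373 > 0.04045 → ((0.5373+0.055)/1.055)^2.4 ≈ 0.25016
  B=89: 89/255≈0.3490 > 0.04045 → ((0.3490+0.055)/1.055)^2.4 ≈ 0.09990
  L2 = 0.2126×0.40198 + 0.7152×0.25016 + 0.0722×0.09990 ≈ 0.27159
Lighter = 0.27159, Darker = 0.10038
Ratio = (L_lighter + 0.05) / (L_darker + 0.05)
Ratio = (0.27159 + 0.05) / (0.10038 + 0.05) = 0.32159 / 0.15038 ≈ 2.1385
Ratio ≈ 2.14:1


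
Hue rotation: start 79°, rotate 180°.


New hue = (H + rotation) mod 360
New hue = (79 + 180) mod 360
= 259 mod 360
= 259°


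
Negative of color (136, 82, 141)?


Invert: (255-R, 255-G, 255-B)
R: 255-136 = 119
G: 255-82 = 173
B: 255-141 = 114
= RGB(119, 173, 114)


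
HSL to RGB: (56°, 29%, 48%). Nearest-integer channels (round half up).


H=56°, S=0.29, L=0.48
C = (1-|2L-1|)×S = (1-|-0.04|)×0.29 = 0.2784
H' = H/60 = 56/60 ≈ 0.9333; X = C×(1-|H' mod 2 - 1|) = 0.25984
m = L - C/2 = 0.48 - 0.1392 = 0.3408
Sector ⌊H'⌋ = 0 → (R',G',B') = (0.2784, 0.25984, 0.0)
RGB = ((R'+m)×255, (G'+m)×255, (B'+m)×255) = (157.896, 153.1632, 86.904)
Round half up → RGB(158, 153, 87)


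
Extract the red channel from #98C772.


Color: #98C772
R = 98 = 152
G = C7 = 199
B = 72 = 114
Red = 152


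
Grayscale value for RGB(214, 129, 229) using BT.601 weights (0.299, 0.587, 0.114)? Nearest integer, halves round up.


Gray = 0.299×R + 0.587×G + 0.114×B
Gray = 0.299×214 + 0.587×129 + 0.114×229
Gray = 63.986 + 75.723 + 26.106
Gray = 165.815 → round half up → 166
Gray = 166


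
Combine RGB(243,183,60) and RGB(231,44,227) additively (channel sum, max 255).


Additive: each channel = min(255, C₁+C₂)
R: 243+231 = 474 → 255
G: 183+44 = 227 → 227
B: 60+227 = 287 → 255
= RGB(255, 227, 255)


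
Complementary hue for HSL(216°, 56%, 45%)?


Complement = opposite side of color wheel = hue + 180°
H' = (216 + 180) mod 360 = 36°
S and L unchanged.
= HSL(36°, 56%, 45%)


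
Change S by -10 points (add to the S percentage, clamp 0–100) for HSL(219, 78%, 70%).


Original S = 78%
Adjustment = -10 percentage points
New S = 78 + (-10) = 68
Clamp to [0, 100] → 68
= HSL(219°, 68%, 70%)


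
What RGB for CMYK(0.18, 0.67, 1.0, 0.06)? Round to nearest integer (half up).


R = 255 × (1-C) × (1-K) = 255 × 0.82 × 0.94 = 196.554 → 197
G = 255 × (1-M) × (1-K) = 255 × 0.33 × 0.94 = 79.101 → 79
B = 255 × (1-Y) × (1-K) = 255 × 0.00 × 0.94 = 0
= RGB(197, 79, 0)


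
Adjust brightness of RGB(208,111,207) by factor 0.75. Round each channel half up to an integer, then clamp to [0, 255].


Multiply each channel by 0.75, round half up, clamp to [0, 255]
R: 208×0.75 = 156
G: 111×0.75 = 83.25 → round → 83
B: 207×0.75 = 155.25 → round → 155
= RGB(156, 83, 155)


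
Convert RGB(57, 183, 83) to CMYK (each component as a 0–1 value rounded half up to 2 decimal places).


R'=57/255≈0.2235, G'=183/255≈0.7176, B'=83/255≈0.3255
K = 1 - max(R',G',B') = 1 - 183/255 = 72/255 = 0.28235… → 0.28
(1-R'-K)/(1-K) simplifies to (max-R)/max with max = 183:
C = (183-57)/183 = 126/183 = 0.68852… → 0.69
M = (183-183)/183 = 0/183 = 0 → 0.00
Y = (183-83)/183 = 100/183 = 0.54644… → 0.55
= CMYK(0.69, 0.00, 0.55, 0.28)


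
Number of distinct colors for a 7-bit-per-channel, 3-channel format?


Total bits = 7 bits/channel × 3 channels = 21 bits
Distinct colors = 2^21
= 2,097,152 colors


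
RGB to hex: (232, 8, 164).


R = 232 → E8 (hex)
G = 8 → 08 (hex)
B = 164 → A4 (hex)
Hex = #E808A4


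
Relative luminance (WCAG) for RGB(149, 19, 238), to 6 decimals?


Linearize each channel (sRGB transfer function): c = v/255; c_lin = c/12.92 if c ≤ 0.04045, else ((c+0.055)/1.055)^2.4
  R: 149/255 ≈ 0.584314 > 0.04045 → ((0.584314+0.055)/1.055)^2.4 ≈ 0.300544
  G: 19/255 ≈ 0.074510 > 0.04045 → ((0.074510+0.055)/1.055)^2.4 ≈ 0.006512
  B: 238/255 ≈ 0.933333 > 0.04045 → ((0.933333+0.055)/1.055)^2.4 ≈ 0.854993
R_lin = 0.300544, G_lin = 0.006512, B_lin = 0.854993
L = 0.2126×R + 0.7152×G + 0.0722×B
L = 0.2126×0.300544 + 0.7152×0.006512 + 0.0722×0.854993
L ≈ 0.130284


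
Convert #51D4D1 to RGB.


51 → 81 (R)
D4 → 212 (G)
D1 → 209 (B)
= RGB(81, 212, 209)


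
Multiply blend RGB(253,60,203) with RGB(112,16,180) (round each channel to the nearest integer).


Multiply: C = A×B/255, rounded to nearest integer
R: 253×112/255 = 28336/255 ≈ 111.122 → 111
G: 60×16/255 = 960/255 ≈ 3.765 → 4
B: 203×180/255 = 36540/255 ≈ 143.294 → 143
= RGB(111, 4, 143)


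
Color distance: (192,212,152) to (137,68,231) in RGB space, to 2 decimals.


d = √[(R₁-R₂)² + (G₁-G₂)² + (B₁-B₂)²]
d = √[(192-137)² + (212-68)² + (152-231)²]
d = √[3025 + 20736 + 6241]
d = √30002
d ≈ 173.21


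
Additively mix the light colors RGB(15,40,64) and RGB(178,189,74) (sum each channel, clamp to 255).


Additive: each channel = min(255, C₁+C₂)
R: 15+178 = 193 → 193
G: 40+189 = 229 → 229
B: 64+74 = 138 → 138
= RGB(193, 229, 138)


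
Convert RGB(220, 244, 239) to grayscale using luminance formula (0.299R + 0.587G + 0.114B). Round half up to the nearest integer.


Gray = 0.299×R + 0.587×G + 0.114×B
Gray = 0.299×220 + 0.587×244 + 0.114×239
Gray = 65.780 + 143.228 + 27.246
Gray = 236.254 → round half up → 236
Gray = 236


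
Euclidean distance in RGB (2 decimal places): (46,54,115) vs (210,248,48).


d = √[(R₁-R₂)² + (G₁-G₂)² + (B₁-B₂)²]
d = √[(46-210)² + (54-248)² + (115-48)²]
d = √[26896 + 37636 + 4489]
d = √69021
d ≈ 262.72


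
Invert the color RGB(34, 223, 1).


Invert: (255-R, 255-G, 255-B)
R: 255-34 = 221
G: 255-223 = 32
B: 255-1 = 254
= RGB(221, 32, 254)


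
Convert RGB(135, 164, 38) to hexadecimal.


R = 135 → 87 (hex)
G = 164 → A4 (hex)
B = 38 → 26 (hex)
Hex = #87A426


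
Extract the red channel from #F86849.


Color: #F86849
R = F8 = 248
G = 68 = 104
B = 49 = 73
Red = 248


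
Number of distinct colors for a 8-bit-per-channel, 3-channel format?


Total bits = 8 bits/channel × 3 channels = 24 bits
Distinct colors = 2^24
= 16,777,216 colors


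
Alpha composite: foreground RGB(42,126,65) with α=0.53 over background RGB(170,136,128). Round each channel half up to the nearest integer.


C = α×F + (1-α)×B, with 1-α = 0.47
R: 0.53×42 + 0.47×170 = 22.26 + 79.90 = 102.16 → 102
G: 0.53×126 + 0.47×136 = 66.78 + 63.92 = 130.70 → 131
B: 0.53×65 + 0.47×128 = 34.45 + 60.16 = 94.61 → 95
= RGB(102, 131, 95)


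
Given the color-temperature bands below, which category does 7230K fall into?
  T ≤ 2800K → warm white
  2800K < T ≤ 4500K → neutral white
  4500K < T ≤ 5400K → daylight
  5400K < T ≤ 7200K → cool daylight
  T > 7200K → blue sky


Temperature: 7230K
7230K > 7200K → blue sky
Classification: blue sky


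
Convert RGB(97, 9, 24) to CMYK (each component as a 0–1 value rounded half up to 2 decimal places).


R'=97/255≈0.3804, G'=9/255≈0.0353, B'=24/255≈0.0941
K = 1 - max(R',G',B') = 1 - 97/255 = 158/255 = 0.61960… → 0.62
(1-R'-K)/(1-K) simplifies to (max-R)/max with max = 97:
C = (97-97)/97 = 0/97 = 0 → 0.00
M = (97-9)/97 = 88/97 = 0.90721… → 0.91
Y = (97-24)/97 = 73/97 = 0.75257… → 0.75
= CMYK(0.00, 0.91, 0.75, 0.62)


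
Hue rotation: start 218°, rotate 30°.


New hue = (H + rotation) mod 360
New hue = (218 + 30) mod 360
= 248 mod 360
= 248°


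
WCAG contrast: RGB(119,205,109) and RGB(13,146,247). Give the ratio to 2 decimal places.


Linearize each sRGB channel c=v/255: c/12.92 if c ≤ 0.04045 else ((c+0.055)/1.055)^2.4
L = 0.2126×R_lin + 0.7152×G_lin + 0.0722×B_lin
Color 1 (119,205,109):
  R=119: 119/255≈0.4667 > 0.04045 → ((0.4667+0.055)/1.055)^2.4 ≈ 0.18447
  G=205: 205/255≈0.8039 > 0.04045 → ((0.8039+0.055)/1.055)^2.4 ≈ 0.61050
  B=109: 109/255≈0.4275 > 0.04045 → ((0.4275+0.055)/1.055)^2.4 ≈ 0.15293
  L1 = 0.2126×0.18447 + 0.7152×0.61050 + 0.0722×0.15293 ≈ 0.48689
Color 2 (13,146,247):
  R=13: 13/255≈0.0510 > 0.04045 → ((0.0510+0.055)/1.055)^2.4 ≈ 0.00402
  G=146: 146/255≈0.5725 > 0.04045 → ((0.5725+0.055)/1.055)^2.4 ≈ 0.28744
  B=247: 247/255≈0.9686 > 0.04045 → ((0.9686+0.055)/1.055)^2.4 ≈ 0.93011
  L2 = 0.2126×0.00402 + 0.7152×0.28744 + 0.0722×0.93011 ≈ 0.27359
Lighter = 0.48689, Darker = 0.27359
Ratio = (L_lighter + 0.05) / (L_darker + 0.05)
Ratio = (0.48689 + 0.05) / (0.27359 + 0.05) = 0.53689 / 0.32359 ≈ 1.6592
Ratio ≈ 1.66:1


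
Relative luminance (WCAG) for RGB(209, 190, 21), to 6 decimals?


Linearize each channel (sRGB transfer function): c = v/255; c_lin = c/12.92 if c ≤ 0.04045, else ((c+0.055)/1.055)^2.4
  R: 209/255 ≈ 0.819608 > 0.04045 → ((0.819608+0.055)/1.055)^2.4 ≈ 0.637597
  G: 190/255 ≈ 0.745098 > 0.04045 → ((0.745098+0.055)/1.055)^2.4 ≈ 0.514918
  B: 21/255 ≈ 0.082353 > 0.04045 → ((0.082353+0.055)/1.055)^2.4 ≈ 0.007499
R_lin = 0.637597, G_lin = 0.514918, B_lin = 0.007499
L = 0.2126×R + 0.7152×G + 0.0722×B
L = 0.2126×0.637597 + 0.7152×0.514918 + 0.0722×0.007499
L ≈ 0.504364


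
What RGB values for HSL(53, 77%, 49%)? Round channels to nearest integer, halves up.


H=53°, S=0.77, L=0.49
C = (1-|2L-1|)×S = (1-|-0.02|)×0.77 = 0.7546
H' = H/60 = 53/60 ≈ 0.8833; X = C×(1-|H' mod 2 - 1|) ≈ 0.6666
m = L - C/2 = 0.49 - 0.3773 = 0.1127
Sector ⌊H'⌋ = 0 → (R',G',B') = (0.7546, ≈0.6666, 0.0)
RGB = ((R'+m)×255, (G'+m)×255, (B'+m)×255) = (221.1615, 198.71215, 28.7385)
Round half up → RGB(221, 199, 29)


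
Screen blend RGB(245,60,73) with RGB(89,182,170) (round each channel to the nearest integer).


Screen: C = 255 - (255-A)×(255-B)/255, rounded to nearest integer
R: 255 - (255-245)×(255-89)/255 = 255 - 1660/255 ≈ 255 - 6.510 = 248.490 → 248
G: 255 - (255-60)×(255-182)/255 = 255 - 14235/255 ≈ 255 - 55.824 = 199.176 → 199
B: 255 - (255-73)×(255-170)/255 = 255 - 15470/255 ≈ 255 - 60.667 = 194.333 → 194
= RGB(248, 199, 194)


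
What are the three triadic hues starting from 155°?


Triadic: equally spaced at 120° intervals
H1 = 155°
H2 = (155 + 120) mod 360 = 275°
H3 = (155 + 240) mod 360 = 35°
Triadic = 155°, 275°, 35°


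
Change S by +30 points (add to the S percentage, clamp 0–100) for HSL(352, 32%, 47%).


Original S = 32%
Adjustment = +30 percentage points
New S = 32 + (30) = 62
Clamp to [0, 100] → 62
= HSL(352°, 62%, 47%)


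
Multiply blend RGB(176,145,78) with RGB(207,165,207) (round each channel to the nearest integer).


Multiply: C = A×B/255, rounded to nearest integer
R: 176×207/255 = 36432/255 ≈ 142.871 → 143
G: 145×165/255 = 23925/255 ≈ 93.824 → 94
B: 78×207/255 = 16146/255 ≈ 63.318 → 63
= RGB(143, 94, 63)


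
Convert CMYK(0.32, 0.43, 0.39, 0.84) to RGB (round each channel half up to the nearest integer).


R = 255 × (1-C) × (1-K) = 255 × 0.68 × 0.16 = 27.744 → 28
G = 255 × (1-M) × (1-K) = 255 × 0.57 × 0.16 = 23.256 → 23
B = 255 × (1-Y) × (1-K) = 255 × 0.61 × 0.16 = 24.888 → 25
= RGB(28, 23, 25)


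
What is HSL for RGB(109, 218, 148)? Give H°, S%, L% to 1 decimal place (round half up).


Normalize: R'=109/255≈0.4275, G'=218/255≈0.8549, B'=148/255≈0.5804
Max=218/255, Min=109/255, Δ=Max-Min=109/255
L = (Max+Min)/2 = (218+109)/510 = 327/510 = 0.64117… → L = 64.1%
L > 0.5 → S = Δ/(2-Max-Min) = 109/(510-218-109) = 109/183 = 0.59562… → S = 59.6%
(the 1/255 factors cancel in S and H, so raw channel differences can be used)
Max is G' → H = 60 × ((B-R)/Δ + 2) = 60 × ((148-109)/109 + 2)
  39/109 + 2 = 0.3577… + 2 = 2.3577…
  H = 60 × 2.3577… = 141.467…° → H = 141.5°
= HSL(141.5°, 59.6%, 64.1%)


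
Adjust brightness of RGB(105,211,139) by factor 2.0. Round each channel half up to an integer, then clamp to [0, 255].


Multiply each channel by 2.0, round half up, clamp to [0, 255]
R: 105×2.0 = 210
G: 211×2.0 = 422 → clamp → 255
B: 139×2.0 = 278 → clamp → 255
= RGB(210, 255, 255)


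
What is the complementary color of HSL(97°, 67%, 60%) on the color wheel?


Complement = opposite side of color wheel = hue + 180°
H' = (97 + 180) mod 360 = 277°
S and L unchanged.
= HSL(277°, 67%, 60%)


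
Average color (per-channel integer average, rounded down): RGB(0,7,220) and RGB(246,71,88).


Midpoint: each channel = ⌊(C₁+C₂)/2⌋
R: ⌊(0+246)/2⌋ = 123
G: ⌊(7+71)/2⌋ = 39
B: ⌊(220+88)/2⌋ = 154
= RGB(123, 39, 154)


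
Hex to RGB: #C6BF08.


C6 → 198 (R)
BF → 191 (G)
08 → 8 (B)
= RGB(198, 191, 8)


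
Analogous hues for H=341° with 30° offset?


Base hue: 341°
Left analog: (341 - 30) mod 360 = 311°
Right analog: (341 + 30) mod 360 = 11°
Analogous hues = 311° and 11°


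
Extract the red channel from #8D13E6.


Color: #8D13E6
R = 8D = 141
G = 13 = 19
B = E6 = 230
Red = 141


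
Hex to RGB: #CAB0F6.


CA → 202 (R)
B0 → 176 (G)
F6 → 246 (B)
= RGB(202, 176, 246)


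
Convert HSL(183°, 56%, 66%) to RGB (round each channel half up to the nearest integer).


H=183°, S=0.56, L=0.66
C = (1-|2L-1|)×S = (1-|0.32|)×0.56 = 0.3808
H' = H/60 = 183/60 ≈ 3.0500; X = C×(1-|H' mod 2 - 1|) = 0.36176
m = L - C/2 = 0.66 - 0.1904 = 0.4696
Sector ⌊H'⌋ = 3 → (R',G',B') = (0.0, 0.36176, 0.3808)
RGB = ((R'+m)×255, (G'+m)×255, (B'+m)×255) = (119.748, 211.9968, 216.852)
Round half up → RGB(120, 212, 217)


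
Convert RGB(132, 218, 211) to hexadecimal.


R = 132 → 84 (hex)
G = 218 → DA (hex)
B = 211 → D3 (hex)
Hex = #84DAD3


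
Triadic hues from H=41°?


Triadic: equally spaced at 120° intervals
H1 = 41°
H2 = (41 + 120) mod 360 = 161°
H3 = (41 + 240) mod 360 = 281°
Triadic = 41°, 161°, 281°


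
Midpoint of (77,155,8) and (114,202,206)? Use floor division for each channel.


Midpoint: each channel = ⌊(C₁+C₂)/2⌋
R: ⌊(77+114)/2⌋ = 95
G: ⌊(155+202)/2⌋ = 178
B: ⌊(8+206)/2⌋ = 107
= RGB(95, 178, 107)


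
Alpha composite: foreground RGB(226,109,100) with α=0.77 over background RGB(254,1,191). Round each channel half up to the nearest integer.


C = α×F + (1-α)×B, with 1-α = 0.23
R: 0.77×226 + 0.23×254 = 174.02 + 58.42 = 232.44 → 232
G: 0.77×109 + 0.23×1 = 83.93 + 0.23 = 84.16 → 84
B: 0.77×100 + 0.23×191 = 77.00 + 43.93 = 120.93 → 121
= RGB(232, 84, 121)


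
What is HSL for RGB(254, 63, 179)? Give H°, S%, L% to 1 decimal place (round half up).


Normalize: R'=254/255≈0.9961, G'=63/255≈0.2471, B'=179/255≈0.7020
Max=254/255, Min=63/255, Δ=Max-Min=191/255
L = (Max+Min)/2 = (254+63)/510 = 317/510 = 0.62156… → L = 62.2%
L > 0.5 → S = Δ/(2-Max-Min) = 191/(510-254-63) = 191/193 = 0.98963… → S = 99.0%
(the 1/255 factors cancel in S and H, so raw channel differences can be used)
Max is R' → H = 60 × (((G-B)/Δ) mod 6) = 60 × (((63-179)/191) mod 6)
  (-116)/191 = -0.6073…; negative, so add 6 → 5.3926…
  H = 60 × 5.3926… = 323.560…° → H = 323.6°
= HSL(323.6°, 99.0%, 62.2%)


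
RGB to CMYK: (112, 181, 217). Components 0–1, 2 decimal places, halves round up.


R'=112/255≈0.4392, G'=181/255≈0.7098, B'=217/255≈0.8510
K = 1 - max(R',G',B') = 1 - 217/255 = 38/255 = 0.14901… → 0.15
(1-R'-K)/(1-K) simplifies to (max-R)/max with max = 217:
C = (217-112)/217 = 105/217 = 0.48387… → 0.48
M = (217-181)/217 = 36/217 = 0.16589… → 0.17
Y = (217-217)/217 = 0/217 = 0 → 0.00
= CMYK(0.48, 0.17, 0.00, 0.15)


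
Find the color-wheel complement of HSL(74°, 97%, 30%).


Complement = opposite side of color wheel = hue + 180°
H' = (74 + 180) mod 360 = 254°
S and L unchanged.
= HSL(254°, 97%, 30%)


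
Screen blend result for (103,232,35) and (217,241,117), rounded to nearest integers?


Screen: C = 255 - (255-A)×(255-B)/255, rounded to nearest integer
R: 255 - (255-103)×(255-217)/255 = 255 - 5776/255 ≈ 255 - 22.651 = 232.349 → 232
G: 255 - (255-232)×(255-241)/255 = 255 - 322/255 ≈ 255 - 1.263 = 253.737 → 254
B: 255 - (255-35)×(255-117)/255 = 255 - 30360/255 ≈ 255 - 119.059 = 135.941 → 136
= RGB(232, 254, 136)


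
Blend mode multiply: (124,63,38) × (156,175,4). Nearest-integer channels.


Multiply: C = A×B/255, rounded to nearest integer
R: 124×156/255 = 19344/255 ≈ 75.859 → 76
G: 63×175/255 = 11025/255 ≈ 43.235 → 43
B: 38×4/255 = 152/255 ≈ 0.596 → 1
= RGB(76, 43, 1)


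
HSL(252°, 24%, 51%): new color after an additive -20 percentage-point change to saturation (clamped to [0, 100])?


Original S = 24%
Adjustment = -20 percentage points
New S = 24 + (-20) = 4
Clamp to [0, 100] → 4
= HSL(252°, 4%, 51%)


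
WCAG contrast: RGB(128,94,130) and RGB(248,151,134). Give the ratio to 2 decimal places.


Linearize each sRGB channel c=v/255: c/12.92 if c ≤ 0.04045 else ((c+0.055)/1.055)^2.4
L = 0.2126×R_lin + 0.7152×G_lin + 0.0722×B_lin
Color 1 (128,94,130):
  R=128: 128/255≈0.5020 > 0.04045 → ((0.5020+0.055)/1.055)^2.4 ≈ 0.21586
  G=94: 94/255≈0.3686 > 0.04045 → ((0.3686+0.055)/1.055)^2.4 ≈ 0.11193
  B=130: 130/255≈0.5098 > 0.04045 → ((0.5098+0.055)/1.055)^2.4 ≈ 0.22323
  L1 = 0.2126×0.21586 + 0.7152×0.11193 + 0.0722×0.22323 ≈ 0.14206
Color 2 (248,151,134):
  R=248: 248/255≈0.9725 > 0.04045 → ((0.9725+0.055)/1.055)^2.4 ≈ 0.93869
  G=151: 151/255≈0.5922 > 0.04045 → ((0.5922+0.055)/1.055)^2.4 ≈ 0.30947
  B=134: 134/255≈0.5255 > 0.04045 → ((0.5255+0.055)/1.055)^2.4 ≈ 0.23840
  L2 = 0.2126×0.93869 + 0.7152×0.30947 + 0.0722×0.23840 ≈ 0.43811
Lighter = 0.43811, Darker = 0.14206
Ratio = (L_lighter + 0.05) / (L_darker + 0.05)
Ratio = (0.43811 + 0.05) / (0.14206 + 0.05) = 0.48811 / 0.19206 ≈ 2.5414
Ratio ≈ 2.54:1


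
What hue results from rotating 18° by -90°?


New hue = (H + rotation) mod 360
New hue = (18 -90) mod 360
= -72 mod 360
= 288°


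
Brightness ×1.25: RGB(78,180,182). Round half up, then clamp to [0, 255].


Multiply each channel by 1.25, round half up, clamp to [0, 255]
R: 78×1.25 = 97.5 → round → 98
G: 180×1.25 = 225
B: 182×1.25 = 227.5 → round → 228
= RGB(98, 225, 228)


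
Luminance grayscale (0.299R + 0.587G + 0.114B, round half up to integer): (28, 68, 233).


Gray = 0.299×R + 0.587×G + 0.114×B
Gray = 0.299×28 + 0.587×68 + 0.114×233
Gray = 8.372 + 39.916 + 26.562
Gray = 74.850 → round half up → 75
Gray = 75


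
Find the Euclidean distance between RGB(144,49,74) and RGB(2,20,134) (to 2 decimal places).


d = √[(R₁-R₂)² + (G₁-G₂)² + (B₁-B₂)²]
d = √[(144-2)² + (49-20)² + (74-134)²]
d = √[20164 + 841 + 3600]
d = √24605
d ≈ 156.86


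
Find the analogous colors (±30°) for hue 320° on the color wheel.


Base hue: 320°
Left analog: (320 - 30) mod 360 = 290°
Right analog: (320 + 30) mod 360 = 350°
Analogous hues = 290° and 350°


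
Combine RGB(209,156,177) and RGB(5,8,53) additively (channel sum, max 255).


Additive: each channel = min(255, C₁+C₂)
R: 209+5 = 214 → 214
G: 156+8 = 164 → 164
B: 177+53 = 230 → 230
= RGB(214, 164, 230)


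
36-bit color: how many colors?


Colors = 2^bits = 2^36
= 68,719,476,736 colors


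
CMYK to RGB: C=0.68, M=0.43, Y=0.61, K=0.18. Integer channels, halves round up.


R = 255 × (1-C) × (1-K) = 255 × 0.32 × 0.82 = 66.912 → 67
G = 255 × (1-M) × (1-K) = 255 × 0.57 × 0.82 = 119.187 → 119
B = 255 × (1-Y) × (1-K) = 255 × 0.39 × 0.82 = 81.549 → 82
= RGB(67, 119, 82)


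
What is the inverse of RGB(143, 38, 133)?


Invert: (255-R, 255-G, 255-B)
R: 255-143 = 112
G: 255-38 = 217
B: 255-133 = 122
= RGB(112, 217, 122)


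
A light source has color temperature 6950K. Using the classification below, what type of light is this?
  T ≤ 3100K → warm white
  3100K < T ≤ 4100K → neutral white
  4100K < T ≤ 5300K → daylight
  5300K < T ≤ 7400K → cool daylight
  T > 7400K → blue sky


Temperature: 6950K
5300K < 6950K ≤ 7400K → cool daylight
Classification: cool daylight


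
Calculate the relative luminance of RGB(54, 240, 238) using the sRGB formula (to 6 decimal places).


Linearize each channel (sRGB transfer function): c = v/255; c_lin = c/12.92 if c ≤ 0.04045, else ((c+0.055)/1.055)^2.4
  R: 54/255 ≈ 0.211765 > 0.04045 → ((0.211765+0.055)/1.055)^2.4 ≈ 0.036889
  G: 240/255 ≈ 0.941176 > 0.04045 → ((0.941176+0.055)/1.055)^2.4 ≈ 0.871367
  B: 238/255 ≈ 0.933333 > 0.04045 → ((0.933333+0.055)/1.055)^2.4 ≈ 0.854993
R_lin = 0.036889, G_lin = 0.871367, B_lin = 0.854993
L = 0.2126×R + 0.7152×G + 0.0722×B
L = 0.2126×0.036889 + 0.7152×0.871367 + 0.0722×0.854993
L ≈ 0.692775


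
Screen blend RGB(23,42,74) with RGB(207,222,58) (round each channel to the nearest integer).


Screen: C = 255 - (255-A)×(255-B)/255, rounded to nearest integer
R: 255 - (255-23)×(255-207)/255 = 255 - 11136/255 ≈ 255 - 43.671 = 211.329 → 211
G: 255 - (255-42)×(255-222)/255 = 255 - 7029/255 ≈ 255 - 27.565 = 227.435 → 227
B: 255 - (255-74)×(255-58)/255 = 255 - 35657/255 ≈ 255 - 139.831 = 115.169 → 115
= RGB(211, 227, 115)


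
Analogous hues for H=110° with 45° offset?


Base hue: 110°
Left analog: (110 - 45) mod 360 = 65°
Right analog: (110 + 45) mod 360 = 155°
Analogous hues = 65° and 155°


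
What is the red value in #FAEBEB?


Color: #FAEBEB
R = FA = 250
G = EB = 235
B = EB = 235
Red = 250


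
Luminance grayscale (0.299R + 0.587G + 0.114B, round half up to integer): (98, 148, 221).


Gray = 0.299×R + 0.587×G + 0.114×B
Gray = 0.299×98 + 0.587×148 + 0.114×221
Gray = 29.302 + 86.876 + 25.194
Gray = 141.372 → round half up → 141
Gray = 141


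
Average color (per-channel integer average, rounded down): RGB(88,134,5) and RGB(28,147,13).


Midpoint: each channel = ⌊(C₁+C₂)/2⌋
R: ⌊(88+28)/2⌋ = 58
G: ⌊(134+147)/2⌋ = 140
B: ⌊(5+13)/2⌋ = 9
= RGB(58, 140, 9)


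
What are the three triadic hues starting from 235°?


Triadic: equally spaced at 120° intervals
H1 = 235°
H2 = (235 + 120) mod 360 = 355°
H3 = (235 + 240) mod 360 = 115°
Triadic = 235°, 355°, 115°


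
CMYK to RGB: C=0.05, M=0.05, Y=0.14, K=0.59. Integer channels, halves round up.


R = 255 × (1-C) × (1-K) = 255 × 0.95 × 0.41 = 99.3225 → 99
G = 255 × (1-M) × (1-K) = 255 × 0.95 × 0.41 = 99.3225 → 99
B = 255 × (1-Y) × (1-K) = 255 × 0.86 × 0.41 = 89.913 → 90
= RGB(99, 99, 90)


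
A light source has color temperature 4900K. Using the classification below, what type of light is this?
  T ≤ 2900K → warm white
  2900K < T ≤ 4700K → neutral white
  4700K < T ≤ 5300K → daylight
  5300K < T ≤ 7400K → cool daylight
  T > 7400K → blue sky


Temperature: 4900K
4700K < 4900K ≤ 5300K → daylight
Classification: daylight


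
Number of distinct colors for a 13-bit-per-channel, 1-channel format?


Total bits = 13 bits/channel × 1 channels = 13 bits
Distinct colors = 2^13
= 8,192 colors


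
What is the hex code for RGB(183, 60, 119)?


R = 183 → B7 (hex)
G = 60 → 3C (hex)
B = 119 → 77 (hex)
Hex = #B73C77


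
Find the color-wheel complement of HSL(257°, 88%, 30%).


Complement = opposite side of color wheel = hue + 180°
H' = (257 + 180) mod 360 = 77°
S and L unchanged.
= HSL(77°, 88%, 30%)


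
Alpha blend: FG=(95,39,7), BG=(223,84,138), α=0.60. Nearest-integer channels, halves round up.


C = α×F + (1-α)×B, with 1-α = 0.40
R: 0.60×95 + 0.40×223 = 57.00 + 89.20 = 146.20 → 146
G: 0.60×39 + 0.40×84 = 23.40 + 33.60 = 57.00 → 57
B: 0.60×7 + 0.40×138 = 4.20 + 55.20 = 59.40 → 59
= RGB(146, 57, 59)
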